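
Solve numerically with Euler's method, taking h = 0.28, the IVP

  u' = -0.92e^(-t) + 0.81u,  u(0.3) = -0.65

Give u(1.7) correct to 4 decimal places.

-2.8322

Euler: u_{n+1} = u_n + h·f(t_n, u_n).
t=0.300000, u=-0.650000: f=-1.208053 → u ← -0.650000 + 0.28·(-1.208053) = -0.988255
t=0.580000, u=-0.988255: f=-1.315593 → u ← -0.988255 + 0.28·(-1.315593) = -1.356621
t=0.860000, u=-1.356621: f=-1.488172 → u ← -1.356621 + 0.28·(-1.488172) = -1.773309
t=1.140000, u=-1.773309: f=-1.730614 → u ← -1.773309 + 0.28·(-1.730614) = -2.257881
t=1.420000, u=-2.257881: f=-2.051260 → u ← -2.257881 + 0.28·(-2.051260) = -2.832234
u(1.7) ≈ -2.8322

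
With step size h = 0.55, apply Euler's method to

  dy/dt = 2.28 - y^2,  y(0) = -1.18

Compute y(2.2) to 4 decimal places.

Euler: y_{n+1} = y_n + h·f(t_n, y_n).
t=0.000000, y=-1.180000: f=0.887600 → y ← -1.180000 + 0.55·0.887600 = -0.691820
t=0.550000, y=-0.691820: f=1.801385 → y ← -0.691820 + 0.55·1.801385 = 0.298942
t=1.100000, y=0.298942: f=2.190634 → y ← 0.298942 + 0.55·2.190634 = 1.503790
t=1.650000, y=1.503790: f=0.018614 → y ← 1.503790 + 0.55·0.018614 = 1.514028
y(2.2) ≈ 1.5140

1.5140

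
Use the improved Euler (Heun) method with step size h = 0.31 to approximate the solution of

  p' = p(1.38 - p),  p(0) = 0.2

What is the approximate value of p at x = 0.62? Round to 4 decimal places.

0.3905

Heun: k1 = f(x_n, p_n); k2 = f(x_n + h, p_n + h·k1); p_{n+1} = p_n + (h/2)·(k1 + k2).
x=0.000000, p=0.200000:
  k1 = f(0.000000, 0.200000) = 0.236000
  k2 = f(0.310000, 0.273160) = 0.302344
  p ← 0.200000 + (0.31/2)·(0.236000 + 0.302344) = 0.283443
x=0.310000, p=0.283443:
  k1 = f(0.310000, 0.283443) = 0.310812
  k2 = f(0.620000, 0.379795) = 0.379873
  p ← 0.283443 + (0.31/2)·(0.310812 + 0.379873) = 0.390499
p(0.62) ≈ 0.3905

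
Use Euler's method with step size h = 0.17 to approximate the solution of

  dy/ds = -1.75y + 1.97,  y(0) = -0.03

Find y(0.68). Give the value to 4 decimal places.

0.8442

Euler: y_{n+1} = y_n + h·f(s_n, y_n).
s=0.000000, y=-0.030000: f=2.022500 → y ← -0.030000 + 0.17·2.022500 = 0.313825
s=0.170000, y=0.313825: f=1.420806 → y ← 0.313825 + 0.17·1.420806 = 0.555362
s=0.340000, y=0.555362: f=0.998116 → y ← 0.555362 + 0.17·0.998116 = 0.725042
s=0.510000, y=0.725042: f=0.701177 → y ← 0.725042 + 0.17·0.701177 = 0.844242
y(0.68) ≈ 0.8442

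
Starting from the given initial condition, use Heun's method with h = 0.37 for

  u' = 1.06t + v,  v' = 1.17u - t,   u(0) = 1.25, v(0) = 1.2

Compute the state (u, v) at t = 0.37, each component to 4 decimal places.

Heun on (u,v): k1 = f(t_n, state_n); k2 = f(t_n + h, state_n + h·k1); state_{n+1} = state_n + (h/2)·(k1 + k2).
0.000000: (1.250000, 1.200000)
  k1 = (1.200000, 1.462500)
  predictor → (1.694000, 1.741125)
  k2 = (2.133325, 1.611980)
  → (1.866665, 1.768779)
(u(0.37), v(0.37)) ≈ (1.8667, 1.7688)

1.8667, 1.7688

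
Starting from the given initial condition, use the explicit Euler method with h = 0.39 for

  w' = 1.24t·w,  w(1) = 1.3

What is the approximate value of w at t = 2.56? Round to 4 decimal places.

12.2993

Euler: w_{n+1} = w_n + h·f(t_n, w_n).
t=1.000000, w=1.300000: f=1.612000 → w ← 1.300000 + 0.39·1.612000 = 1.928680
t=1.390000, w=1.928680: f=3.324273 → w ← 1.928680 + 0.39·3.324273 = 3.225146
t=1.780000, w=3.225146: f=7.118543 → w ← 3.225146 + 0.39·7.118543 = 6.001378
t=2.170000, w=6.001378: f=16.148509 → w ← 6.001378 + 0.39·16.148509 = 12.299297
w(2.56) ≈ 12.2993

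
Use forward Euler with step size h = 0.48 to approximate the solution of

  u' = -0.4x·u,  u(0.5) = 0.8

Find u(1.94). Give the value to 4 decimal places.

0.4225

Euler: u_{n+1} = u_n + h·f(x_n, u_n).
x=0.500000, u=0.800000: f=-0.160000 → u ← 0.800000 + 0.48·(-0.160000) = 0.723200
x=0.980000, u=0.723200: f=-0.283494 → u ← 0.723200 + 0.48·(-0.283494) = 0.587123
x=1.460000, u=0.587123: f=-0.342880 → u ← 0.587123 + 0.48·(-0.342880) = 0.422540
u(1.94) ≈ 0.4225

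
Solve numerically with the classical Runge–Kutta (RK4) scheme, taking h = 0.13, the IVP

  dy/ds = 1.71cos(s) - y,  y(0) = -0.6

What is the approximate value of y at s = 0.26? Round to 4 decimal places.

-0.0758

RK4: k1 = f(s_n, y_n); k2 = f(s_n + h/2, y_n + (h/2)·k1); k3 = f(s_n + h/2, y_n + (h/2)·k2); k4 = f(s_n + h, y_n + h·k3); y_{n+1} = y_n + (h/6)·(k1 + 2k2 + 2k3 + k4).
s=0.000000, y=-0.600000:
  k1 = f(0.000000, -0.600000) = 2.310000
  k2 = f(0.065000, -0.449850) = 2.156239
  k3 = f(0.065000, -0.459844) = 2.166233
  k4 = f(0.130000, -0.318390) = 2.013961
  y ← -0.600000 + (0.13/6)·(k1 + 2k2 + 2k3 + k4) = -0.319007
s=0.130000, y=-0.319007:
  k1 = f(0.130000, -0.319007) = 2.014578
  k2 = f(0.195000, -0.188059) = 1.865651
  k3 = f(0.195000, -0.197740) = 1.875331
  k4 = f(0.260000, -0.075214) = 1.727741
  y ← -0.319007 + (0.13/6)·(k1 + 2k2 + 2k3 + k4) = -0.075814
y(0.26) ≈ -0.0758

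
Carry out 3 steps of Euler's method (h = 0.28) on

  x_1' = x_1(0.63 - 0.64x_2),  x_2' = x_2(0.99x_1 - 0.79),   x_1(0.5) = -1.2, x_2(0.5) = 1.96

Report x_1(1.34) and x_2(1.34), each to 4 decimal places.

-1.1080, 0.2200

Euler on (x_1,x_2): x_1_{n+1} = x_1_n + h·x_1', x_2_{n+1} = x_2_n + h·x_2'.
0.500000: (-1.200000, 1.960000); f=(0.749280, -3.876880) → (-0.990202, 0.874474)
0.780000: (-0.990202, 0.874474); f=(-0.069648, -1.548080) → (-1.009703, 0.441011)
1.060000: (-1.009703, 0.441011); f=(-0.351127, -0.789236) → (-1.108019, 0.220025)
(x_1(1.34), x_2(1.34)) ≈ (-1.1080, 0.2200)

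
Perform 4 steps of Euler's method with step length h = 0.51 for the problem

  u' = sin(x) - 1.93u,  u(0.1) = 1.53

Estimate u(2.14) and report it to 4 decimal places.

0.5164

Euler: u_{n+1} = u_n + h·f(x_n, u_n).
x=0.100000, u=1.530000: f=-2.853067 → u ← 1.530000 + 0.51·(-2.853067) = 0.074936
x=0.610000, u=0.074936: f=0.428241 → u ← 0.074936 + 0.51·0.428241 = 0.293339
x=1.120000, u=0.293339: f=0.333956 → u ← 0.293339 + 0.51·0.333956 = 0.463657
x=1.630000, u=0.463657: f=0.103391 → u ← 0.463657 + 0.51·0.103391 = 0.516386
u(2.14) ≈ 0.5164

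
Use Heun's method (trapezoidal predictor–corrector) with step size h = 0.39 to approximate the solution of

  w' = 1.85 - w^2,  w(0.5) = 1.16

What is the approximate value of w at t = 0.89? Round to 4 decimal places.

1.2602

Heun: k1 = f(t_n, w_n); k2 = f(t_n + h, w_n + h·k1); w_{n+1} = w_n + (h/2)·(k1 + k2).
t=0.500000, w=1.160000:
  k1 = f(0.500000, 1.160000) = 0.504400
  k2 = f(0.890000, 1.356716) = 0.009322
  w ← 1.160000 + (0.39/2)·(0.504400 + 0.009322) = 1.260176
w(0.89) ≈ 1.2602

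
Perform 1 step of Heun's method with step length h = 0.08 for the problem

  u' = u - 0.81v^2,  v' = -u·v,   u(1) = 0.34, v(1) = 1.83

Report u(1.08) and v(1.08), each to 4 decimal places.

Heun on (u,v): k1 = f(t_n, state_n); k2 = f(t_n + h, state_n + h·k1); state_{n+1} = state_n + (h/2)·(k1 + k2).
1.000000: (0.340000, 1.830000)
  k1 = (-2.372609, -0.622200)
  predictor → (0.150191, 1.780224)
  k2 = (-2.416859, -0.267374)
  → (0.148421, 1.794417)
(u(1.08), v(1.08)) ≈ (0.1484, 1.7944)

0.1484, 1.7944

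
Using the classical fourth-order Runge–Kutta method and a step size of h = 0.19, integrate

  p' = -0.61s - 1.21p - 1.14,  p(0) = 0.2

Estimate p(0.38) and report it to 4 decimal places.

RK4: k1 = f(s_n, p_n); k2 = f(s_n + h/2, p_n + (h/2)·k1); k3 = f(s_n + h/2, p_n + (h/2)·k2); k4 = f(s_n + h, p_n + h·k3); p_{n+1} = p_n + (h/6)·(k1 + 2k2 + 2k3 + k4).
s=0.000000, p=0.200000:
  k1 = f(0.000000, 0.200000) = -1.382000
  k2 = f(0.095000, 0.068710) = -1.281089
  k3 = f(0.095000, 0.078297) = -1.292689
  k4 = f(0.190000, -0.045611) = -1.200711
  p ← 0.200000 + (0.19/6)·(k1 + 2k2 + 2k3 + k4) = -0.044792
s=0.190000, p=-0.044792:
  k1 = f(0.190000, -0.044792) = -1.201702
  k2 = f(0.285000, -0.158953) = -1.121516
  k3 = f(0.285000, -0.151336) = -1.130734
  k4 = f(0.380000, -0.259631) = -1.057646
  p ← -0.044792 + (0.19/6)·(k1 + 2k2 + 2k3 + k4) = -0.258980
p(0.38) ≈ -0.2590

-0.2590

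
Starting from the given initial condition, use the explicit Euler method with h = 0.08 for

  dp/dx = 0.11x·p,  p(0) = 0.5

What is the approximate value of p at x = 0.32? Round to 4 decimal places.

Euler: p_{n+1} = p_n + h·f(x_n, p_n).
x=0.000000, p=0.500000: f=0.000000 → p ← 0.500000 + 0.08·0.000000 = 0.500000
x=0.080000, p=0.500000: f=0.004400 → p ← 0.500000 + 0.08·0.004400 = 0.500352
x=0.160000, p=0.500352: f=0.008806 → p ← 0.500352 + 0.08·0.008806 = 0.501056
x=0.240000, p=0.501056: f=0.013228 → p ← 0.501056 + 0.08·0.013228 = 0.502115
p(0.32) ≈ 0.5021

0.5021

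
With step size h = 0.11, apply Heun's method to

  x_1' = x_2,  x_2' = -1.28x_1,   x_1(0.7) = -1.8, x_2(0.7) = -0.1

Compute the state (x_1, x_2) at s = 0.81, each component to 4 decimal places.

-1.7971, 0.1542

Heun on (x_1,x_2): k1 = f(s_n, state_n); k2 = f(s_n + h, state_n + h·k1); state_{n+1} = state_n + (h/2)·(k1 + k2).
0.700000: (-1.800000, -0.100000)
  k1 = (-0.100000, 2.304000)
  predictor → (-1.811000, 0.153440)
  k2 = (0.153440, 2.318080)
  → (-1.797061, 0.154214)
(x_1(0.81), x_2(0.81)) ≈ (-1.7971, 0.1542)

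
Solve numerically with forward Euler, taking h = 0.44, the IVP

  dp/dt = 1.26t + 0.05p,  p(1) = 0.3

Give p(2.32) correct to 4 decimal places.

Euler: p_{n+1} = p_n + h·f(t_n, p_n).
t=1.000000, p=0.300000: f=1.275000 → p ← 0.300000 + 0.44·1.275000 = 0.861000
t=1.440000, p=0.861000: f=1.857450 → p ← 0.861000 + 0.44·1.857450 = 1.678278
t=1.880000, p=1.678278: f=2.452714 → p ← 1.678278 + 0.44·2.452714 = 2.757472
p(2.32) ≈ 2.7575

2.7575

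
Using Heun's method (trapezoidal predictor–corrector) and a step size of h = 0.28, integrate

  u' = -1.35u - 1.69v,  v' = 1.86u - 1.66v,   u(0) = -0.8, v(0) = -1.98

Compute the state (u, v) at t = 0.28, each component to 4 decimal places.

Heun on (u,v): k1 = f(t_n, state_n); k2 = f(t_n + h, state_n + h·k1); state_{n+1} = state_n + (h/2)·(k1 + k2).
0.000000: (-0.800000, -1.980000)
  k1 = (4.426200, 1.798800)
  predictor → (0.439336, -1.476336)
  k2 = (1.901904, 3.267883)
  → (0.085935, -1.270664)
(u(0.28), v(0.28)) ≈ (0.0859, -1.2707)

0.0859, -1.2707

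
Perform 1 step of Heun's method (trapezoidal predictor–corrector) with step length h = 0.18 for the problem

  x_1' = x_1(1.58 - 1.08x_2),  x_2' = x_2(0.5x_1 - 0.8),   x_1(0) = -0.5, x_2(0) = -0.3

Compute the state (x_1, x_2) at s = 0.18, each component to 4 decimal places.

-0.6970, -0.2468

Heun on (x_1,x_2): k1 = f(s_n, state_n); k2 = f(s_n + h, state_n + h·k1); state_{n+1} = state_n + (h/2)·(k1 + k2).
0.000000: (-0.500000, -0.300000)
  k1 = (-0.952000, 0.315000)
  predictor → (-0.671360, -0.243300)
  k2 = (-1.237158, 0.276311)
  → (-0.697024, -0.246782)
(x_1(0.18), x_2(0.18)) ≈ (-0.6970, -0.2468)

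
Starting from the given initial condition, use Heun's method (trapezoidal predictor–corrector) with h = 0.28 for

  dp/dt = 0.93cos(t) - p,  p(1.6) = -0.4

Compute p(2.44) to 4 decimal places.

-0.4276

Heun: k1 = f(t_n, p_n); k2 = f(t_n + h, p_n + h·k1); p_{n+1} = p_n + (h/2)·(k1 + k2).
t=1.600000, p=-0.400000:
  k1 = f(1.600000, -0.400000) = 0.372844
  k2 = f(1.880000, -0.295604) = 0.012604
  p ← -0.400000 + (0.28/2)·(0.372844 + 0.012604) = -0.346037
t=1.880000, p=-0.346037:
  k1 = f(1.880000, -0.346037) = 0.063038
  k2 = f(2.160000, -0.328387) = -0.188414
  p ← -0.346037 + (0.28/2)·(0.063038 + (-0.188414)) = -0.363590
t=2.160000, p=-0.363590:
  k1 = f(2.160000, -0.363590) = -0.153210
  k2 = f(2.440000, -0.406489) = -0.303859
  p ← -0.363590 + (0.28/2)·(-0.153210 + (-0.303859)) = -0.427580
p(2.44) ≈ -0.4276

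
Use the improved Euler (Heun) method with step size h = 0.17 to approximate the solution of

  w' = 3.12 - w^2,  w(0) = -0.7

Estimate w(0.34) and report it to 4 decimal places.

Heun: k1 = f(t_n, w_n); k2 = f(t_n + h, w_n + h·k1); w_{n+1} = w_n + (h/2)·(k1 + k2).
t=0.000000, w=-0.700000:
  k1 = f(0.000000, -0.700000) = 2.630000
  k2 = f(0.170000, -0.252900) = 3.056042
  w ← -0.700000 + (0.17/2)·(2.630000 + 3.056042) = -0.216686
t=0.170000, w=-0.216686:
  k1 = f(0.170000, -0.216686) = 3.073047
  k2 = f(0.340000, 0.305732) = 3.026528
  w ← -0.216686 + (0.17/2)·(3.073047 + 3.026528) = 0.301777
w(0.34) ≈ 0.3018

0.3018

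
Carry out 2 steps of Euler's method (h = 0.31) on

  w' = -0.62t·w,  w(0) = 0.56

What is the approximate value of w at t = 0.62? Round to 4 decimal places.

Euler: w_{n+1} = w_n + h·f(t_n, w_n).
t=0.000000, w=0.560000: f=0.000000 → w ← 0.560000 + 0.31·0.000000 = 0.560000
t=0.310000, w=0.560000: f=-0.107632 → w ← 0.560000 + 0.31·(-0.107632) = 0.526634
w(0.62) ≈ 0.5266

0.5266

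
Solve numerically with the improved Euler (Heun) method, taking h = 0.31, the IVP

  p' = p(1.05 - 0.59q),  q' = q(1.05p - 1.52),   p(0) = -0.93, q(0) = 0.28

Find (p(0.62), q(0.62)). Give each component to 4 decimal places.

Heun on (p,q): k1 = f(s_n, state_n); k2 = f(s_n + h, state_n + h·k1); state_{n+1} = state_n + (h/2)·(k1 + k2).
0.000000: (-0.930000, 0.280000)
  k1 = (-0.822864, -0.699020)
  predictor → (-1.185088, 0.063304)
  k2 = (-1.200080, -0.174993)
  → (-1.243556, 0.144528)
0.310000: (-1.243556, 0.144528)
  k1 = (-1.199694, -0.408398)
  predictor → (-1.615462, 0.017925)
  k2 = (-1.679150, -0.057650)
  → (-1.689777, 0.072291)
(p(0.62), q(0.62)) ≈ (-1.6898, 0.0723)

-1.6898, 0.0723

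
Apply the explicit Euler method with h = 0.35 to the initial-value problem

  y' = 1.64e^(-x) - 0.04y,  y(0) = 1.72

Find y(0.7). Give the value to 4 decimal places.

2.6426

Euler: y_{n+1} = y_n + h·f(x_n, y_n).
x=0.000000, y=1.720000: f=1.571200 → y ← 1.720000 + 0.35·1.571200 = 2.269920
x=0.350000, y=2.269920: f=1.064892 → y ← 2.269920 + 0.35·1.064892 = 2.642632
y(0.7) ≈ 2.6426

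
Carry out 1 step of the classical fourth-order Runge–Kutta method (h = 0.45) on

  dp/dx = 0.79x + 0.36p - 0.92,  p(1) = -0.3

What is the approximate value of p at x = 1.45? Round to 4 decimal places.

RK4: k1 = f(x_n, p_n); k2 = f(x_n + h/2, p_n + (h/2)·k1); k3 = f(x_n + h/2, p_n + (h/2)·k2); k4 = f(x_n + h, p_n + h·k3); p_{n+1} = p_n + (h/6)·(k1 + 2k2 + 2k3 + k4).
x=1.000000, p=-0.300000:
  k1 = f(1.000000, -0.300000) = -0.238000
  k2 = f(1.225000, -0.353550) = -0.079528
  k3 = f(1.225000, -0.317894) = -0.066692
  k4 = f(1.450000, -0.330011) = 0.106696
  p ← -0.300000 + (0.45/6)·(k1 + 2k2 + 2k3 + k4) = -0.331781
p(1.45) ≈ -0.3318

-0.3318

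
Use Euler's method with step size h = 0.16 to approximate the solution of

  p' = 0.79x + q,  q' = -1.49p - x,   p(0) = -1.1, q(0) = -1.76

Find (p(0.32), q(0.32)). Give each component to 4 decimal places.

Euler on (p,q): p_{n+1} = p_n + h·p', q_{n+1} = q_n + h·q'.
0.000000: (-1.100000, -1.760000); f=(-1.760000, 1.639000) → (-1.381600, -1.497760)
0.160000: (-1.381600, -1.497760); f=(-1.371360, 1.898584) → (-1.601018, -1.193987)
(p(0.32), q(0.32)) ≈ (-1.6010, -1.1940)

-1.6010, -1.1940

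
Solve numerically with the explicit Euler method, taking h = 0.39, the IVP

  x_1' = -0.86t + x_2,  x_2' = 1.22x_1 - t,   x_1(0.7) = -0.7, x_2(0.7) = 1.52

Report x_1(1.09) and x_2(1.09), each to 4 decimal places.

-0.3420, 0.9139

Euler on (x_1,x_2): x_1_{n+1} = x_1_n + h·x_1', x_2_{n+1} = x_2_n + h·x_2'.
0.700000: (-0.700000, 1.520000); f=(0.918000, -1.554000) → (-0.341980, 0.913940)
(x_1(1.09), x_2(1.09)) ≈ (-0.3420, 0.9139)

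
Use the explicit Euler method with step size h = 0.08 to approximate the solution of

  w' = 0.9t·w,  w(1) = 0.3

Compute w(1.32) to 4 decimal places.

Euler: w_{n+1} = w_n + h·f(t_n, w_n).
t=1.000000, w=0.300000: f=0.270000 → w ← 0.300000 + 0.08·0.270000 = 0.321600
t=1.080000, w=0.321600: f=0.312595 → w ← 0.321600 + 0.08·0.312595 = 0.346608
t=1.160000, w=0.346608: f=0.361858 → w ← 0.346608 + 0.08·0.361858 = 0.375556
t=1.240000, w=0.375556: f=0.419121 → w ← 0.375556 + 0.08·0.419121 = 0.409086
w(1.32) ≈ 0.4091

0.4091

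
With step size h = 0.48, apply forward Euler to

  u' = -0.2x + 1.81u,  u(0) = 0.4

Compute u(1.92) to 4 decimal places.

4.4074

Euler: u_{n+1} = u_n + h·f(x_n, u_n).
x=0.000000, u=0.400000: f=0.724000 → u ← 0.400000 + 0.48·0.724000 = 0.747520
x=0.480000, u=0.747520: f=1.257011 → u ← 0.747520 + 0.48·1.257011 = 1.350885
x=0.960000, u=1.350885: f=2.253103 → u ← 1.350885 + 0.48·2.253103 = 2.432375
x=1.440000, u=2.432375: f=4.114598 → u ← 2.432375 + 0.48·4.114598 = 4.407382
u(1.92) ≈ 4.4074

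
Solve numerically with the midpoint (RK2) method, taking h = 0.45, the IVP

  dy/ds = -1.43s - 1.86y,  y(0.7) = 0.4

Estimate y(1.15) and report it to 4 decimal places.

Midpoint: k1 = f(s_n, y_n); k2 = f(s_n + h/2, y_n + (h/2)·k1); y_{n+1} = y_n + h·k2.
s=0.700000, y=0.400000:
  k1 = f(0.700000, 0.400000) = -1.745000
  k2 = f(0.925000, 0.007375) = -1.336467
  y ← 0.400000 + 0.45·(-1.336467) = -0.201410
y(1.15) ≈ -0.2014

-0.2014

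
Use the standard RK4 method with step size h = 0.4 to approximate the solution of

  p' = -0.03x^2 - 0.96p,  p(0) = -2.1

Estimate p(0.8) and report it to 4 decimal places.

RK4: k1 = f(x_n, p_n); k2 = f(x_n + h/2, p_n + (h/2)·k1); k3 = f(x_n + h/2, p_n + (h/2)·k2); k4 = f(x_n + h, p_n + h·k3); p_{n+1} = p_n + (h/6)·(k1 + 2k2 + 2k3 + k4).
x=0.000000, p=-2.100000:
  k1 = f(0.000000, -2.100000) = 2.016000
  k2 = f(0.200000, -1.696800) = 1.627728
  k3 = f(0.200000, -1.774454) = 1.702276
  k4 = f(0.400000, -1.419090) = 1.357526
  p ← -2.100000 + (0.4/6)·(k1 + 2k2 + 2k3 + k4) = -1.431098
x=0.400000, p=-1.431098:
  k1 = f(0.400000, -1.431098) = 1.369054
  k2 = f(0.600000, -1.157287) = 1.100195
  k3 = f(0.600000, -1.211059) = 1.151816
  k4 = f(0.800000, -0.970371) = 0.912356
  p ← -1.431098 + (0.4/6)·(k1 + 2k2 + 2k3 + k4) = -0.978735
p(0.8) ≈ -0.9787

-0.9787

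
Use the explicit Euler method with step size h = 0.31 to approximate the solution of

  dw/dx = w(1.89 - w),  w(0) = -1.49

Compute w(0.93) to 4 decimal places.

-30.7506

Euler: w_{n+1} = w_n + h·f(x_n, w_n).
x=0.000000, w=-1.490000: f=-5.036200 → w ← -1.490000 + 0.31·(-5.036200) = -3.051222
x=0.310000, w=-3.051222: f=-15.076765 → w ← -3.051222 + 0.31·(-15.076765) = -7.725019
x=0.620000, w=-7.725019: f=-74.276209 → w ← -7.725019 + 0.31·(-74.276209) = -30.750644
w(0.93) ≈ -30.7506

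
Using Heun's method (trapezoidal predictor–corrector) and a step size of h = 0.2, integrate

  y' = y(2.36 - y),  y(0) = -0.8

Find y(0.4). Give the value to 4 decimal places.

Heun: k1 = f(s_n, y_n); k2 = f(s_n + h, y_n + h·k1); y_{n+1} = y_n + (h/2)·(k1 + k2).
s=0.000000, y=-0.800000:
  k1 = f(0.000000, -0.800000) = -2.528000
  k2 = f(0.200000, -1.305600) = -4.785807
  y ← -0.800000 + (0.2/2)·(-2.528000 + (-4.785807)) = -1.531381
s=0.200000, y=-1.531381:
  k1 = f(0.200000, -1.531381) = -5.959185
  k2 = f(0.400000, -2.723218) = -13.842709
  y ← -1.531381 + (0.2/2)·(-5.959185 + (-13.842709)) = -3.511570
y(0.4) ≈ -3.5116

-3.5116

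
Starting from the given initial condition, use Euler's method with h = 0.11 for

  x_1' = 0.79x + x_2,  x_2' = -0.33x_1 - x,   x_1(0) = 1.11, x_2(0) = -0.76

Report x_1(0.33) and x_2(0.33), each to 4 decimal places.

Euler on (x_1,x_2): x_1_{n+1} = x_1_n + h·x_1', x_2_{n+1} = x_2_n + h·x_2'.
0.000000: (1.110000, -0.760000); f=(-0.760000, -0.366300) → (1.026400, -0.800293)
0.110000: (1.026400, -0.800293); f=(-0.713393, -0.448712) → (0.947927, -0.849651)
0.220000: (0.947927, -0.849651); f=(-0.675851, -0.532816) → (0.873583, -0.908261)
(x_1(0.33), x_2(0.33)) ≈ (0.8736, -0.9083)

0.8736, -0.9083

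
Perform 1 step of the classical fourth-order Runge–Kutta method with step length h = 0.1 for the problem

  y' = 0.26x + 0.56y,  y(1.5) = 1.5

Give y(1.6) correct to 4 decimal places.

RK4: k1 = f(x_n, y_n); k2 = f(x_n + h/2, y_n + (h/2)·k1); k3 = f(x_n + h/2, y_n + (h/2)·k2); k4 = f(x_n + h, y_n + h·k3); y_{n+1} = y_n + (h/6)·(k1 + 2k2 + 2k3 + k4).
x=1.500000, y=1.500000:
  k1 = f(1.500000, 1.500000) = 1.230000
  k2 = f(1.550000, 1.561500) = 1.277440
  k3 = f(1.550000, 1.563872) = 1.278768
  k4 = f(1.600000, 1.627877) = 1.327611
  y ← 1.500000 + (0.1/6)·(k1 + 2k2 + 2k3 + k4) = 1.627834
y(1.6) ≈ 1.6278

1.6278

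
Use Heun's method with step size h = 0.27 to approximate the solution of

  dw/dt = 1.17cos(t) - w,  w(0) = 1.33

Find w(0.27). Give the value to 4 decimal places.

1.2869

Heun: k1 = f(t_n, w_n); k2 = f(t_n + h, w_n + h·k1); w_{n+1} = w_n + (h/2)·(k1 + k2).
t=0.000000, w=1.330000:
  k1 = f(0.000000, 1.330000) = -0.160000
  k2 = f(0.270000, 1.286800) = -0.159188
  w ← 1.330000 + (0.27/2)·(-0.160000 + (-0.159188)) = 1.286910
w(0.27) ≈ 1.2869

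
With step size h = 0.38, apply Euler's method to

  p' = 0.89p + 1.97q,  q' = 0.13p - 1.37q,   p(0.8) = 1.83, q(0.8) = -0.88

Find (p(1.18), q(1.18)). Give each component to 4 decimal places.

Euler on (p,q): p_{n+1} = p_n + h·p', q_{n+1} = q_n + h·q'.
0.800000: (1.830000, -0.880000); f=(-0.104900, 1.443500) → (1.790138, -0.331470)
(p(1.18), q(1.18)) ≈ (1.7901, -0.3315)

1.7901, -0.3315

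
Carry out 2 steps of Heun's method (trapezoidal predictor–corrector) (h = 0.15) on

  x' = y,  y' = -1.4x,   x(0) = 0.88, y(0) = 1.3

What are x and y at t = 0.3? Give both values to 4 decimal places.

Heun on (x,y): k1 = f(t_n, state_n); k2 = f(t_n + h, state_n + h·k1); state_{n+1} = state_n + (h/2)·(k1 + k2).
0.000000: (0.880000, 1.300000)
  k1 = (1.300000, -1.232000)
  predictor → (1.075000, 1.115200)
  k2 = (1.115200, -1.505000)
  → (1.061140, 1.094725)
0.150000: (1.061140, 1.094725)
  k1 = (1.094725, -1.485596)
  predictor → (1.225349, 0.871886)
  k2 = (0.871886, -1.715488)
  → (1.208636, 0.854644)
(x(0.3), y(0.3)) ≈ (1.2086, 0.8546)

1.2086, 0.8546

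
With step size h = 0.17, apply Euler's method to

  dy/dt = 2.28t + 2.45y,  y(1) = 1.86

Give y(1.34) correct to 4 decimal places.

Euler: y_{n+1} = y_n + h·f(t_n, y_n).
t=1.000000, y=1.860000: f=6.837000 → y ← 1.860000 + 0.17·6.837000 = 3.022290
t=1.170000, y=3.022290: f=10.072211 → y ← 3.022290 + 0.17·10.072211 = 4.734566
y(1.34) ≈ 4.7346

4.7346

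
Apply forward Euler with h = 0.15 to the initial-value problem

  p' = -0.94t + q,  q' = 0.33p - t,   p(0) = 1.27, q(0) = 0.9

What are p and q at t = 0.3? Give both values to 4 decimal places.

1.5283, 1.0099

Euler on (p,q): p_{n+1} = p_n + h·p', q_{n+1} = q_n + h·q'.
0.000000: (1.270000, 0.900000); f=(0.900000, 0.419100) → (1.405000, 0.962865)
0.150000: (1.405000, 0.962865); f=(0.821865, 0.313650) → (1.528280, 1.009912)
(p(0.3), q(0.3)) ≈ (1.5283, 1.0099)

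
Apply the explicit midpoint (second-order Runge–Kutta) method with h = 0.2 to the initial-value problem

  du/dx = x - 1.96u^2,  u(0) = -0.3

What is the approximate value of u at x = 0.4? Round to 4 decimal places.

-0.2996

Midpoint: k1 = f(x_n, u_n); k2 = f(x_n + h/2, u_n + (h/2)·k1); u_{n+1} = u_n + h·k2.
x=0.000000, u=-0.300000:
  k1 = f(0.000000, -0.300000) = -0.176400
  k2 = f(0.100000, -0.317640) = -0.097755
  u ← -0.300000 + 0.2·(-0.097755) = -0.319551
x=0.200000, u=-0.319551:
  k1 = f(0.200000, -0.319551) = -0.000141
  k2 = f(0.300000, -0.319565) = 0.099841
  u ← -0.319551 + 0.2·0.099841 = -0.299583
u(0.4) ≈ -0.2996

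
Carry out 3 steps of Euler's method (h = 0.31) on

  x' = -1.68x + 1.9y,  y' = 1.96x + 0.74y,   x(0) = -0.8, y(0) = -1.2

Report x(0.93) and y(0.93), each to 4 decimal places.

-2.6143, -4.7981

Euler on (x,y): x_{n+1} = x_n + h·x', y_{n+1} = y_n + h·y'.
0.000000: (-0.800000, -1.200000); f=(-0.936000, -2.456000) → (-1.090160, -1.961360)
0.310000: (-1.090160, -1.961360); f=(-1.895115, -3.588120) → (-1.677646, -3.073677)
0.620000: (-1.677646, -3.073677); f=(-3.021542, -5.562707) → (-2.614324, -4.798116)
(x(0.93), y(0.93)) ≈ (-2.6143, -4.7981)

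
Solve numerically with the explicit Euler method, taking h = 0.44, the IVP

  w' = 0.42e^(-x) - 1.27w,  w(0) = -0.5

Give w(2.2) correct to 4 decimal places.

0.0774

Euler: w_{n+1} = w_n + h·f(x_n, w_n).
x=0.000000, w=-0.500000: f=1.055000 → w ← -0.500000 + 0.44·1.055000 = -0.035800
x=0.440000, w=-0.035800: f=0.315961 → w ← -0.035800 + 0.44·0.315961 = 0.103223
x=0.880000, w=0.103223: f=0.043116 → w ← 0.103223 + 0.44·0.043116 = 0.122194
x=1.320000, w=0.122194: f=-0.042989 → w ← 0.122194 + 0.44·(-0.042989) = 0.103279
x=1.760000, w=0.103279: f=-0.058905 → w ← 0.103279 + 0.44·(-0.058905) = 0.077360
w(2.2) ≈ 0.0774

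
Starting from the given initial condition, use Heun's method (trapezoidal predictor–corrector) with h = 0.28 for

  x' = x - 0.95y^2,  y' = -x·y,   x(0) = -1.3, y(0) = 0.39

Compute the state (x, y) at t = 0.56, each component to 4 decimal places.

-2.5082, 1.0263

Heun on (x,y): k1 = f(t_n, state_n); k2 = f(t_n + h, state_n + h·k1); state_{n+1} = state_n + (h/2)·(k1 + k2).
0.000000: (-1.300000, 0.390000)
  k1 = (-1.444495, 0.507000)
  predictor → (-1.704459, 0.531960)
  k2 = (-1.973291, 0.906704)
  → (-1.778490, 0.587919)
0.280000: (-1.778490, 0.587919)
  k1 = (-2.106856, 1.045607)
  predictor → (-2.368410, 0.880689)
  k2 = (-3.105241, 2.085831)
  → (-2.508184, 1.026320)
(x(0.56), y(0.56)) ≈ (-2.5082, 1.0263)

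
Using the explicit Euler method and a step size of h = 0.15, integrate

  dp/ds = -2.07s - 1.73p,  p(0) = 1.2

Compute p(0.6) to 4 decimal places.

0.1266

Euler: p_{n+1} = p_n + h·f(s_n, p_n).
s=0.000000, p=1.200000: f=-2.076000 → p ← 1.200000 + 0.15·(-2.076000) = 0.888600
s=0.150000, p=0.888600: f=-1.847778 → p ← 0.888600 + 0.15·(-1.847778) = 0.611433
s=0.300000, p=0.611433: f=-1.678780 → p ← 0.611433 + 0.15·(-1.678780) = 0.359616
s=0.450000, p=0.359616: f=-1.553636 → p ← 0.359616 + 0.15·(-1.553636) = 0.126571
p(0.6) ≈ 0.1266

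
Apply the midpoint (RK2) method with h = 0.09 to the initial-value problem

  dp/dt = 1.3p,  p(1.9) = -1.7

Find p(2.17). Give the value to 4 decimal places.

Midpoint: k1 = f(t_n, p_n); k2 = f(t_n + h/2, p_n + (h/2)·k1); p_{n+1} = p_n + h·k2.
t=1.900000, p=-1.700000:
  k1 = f(1.900000, -1.700000) = -2.210000
  k2 = f(1.945000, -1.799450) = -2.339285
  p ← -1.700000 + 0.09·(-2.339285) = -1.910536
t=1.990000, p=-1.910536:
  k1 = f(1.990000, -1.910536) = -2.483696
  k2 = f(2.035000, -2.022302) = -2.628993
  p ← -1.910536 + 0.09·(-2.628993) = -2.147145
t=2.080000, p=-2.147145:
  k1 = f(2.080000, -2.147145) = -2.791288
  k2 = f(2.125000, -2.272753) = -2.954579
  p ← -2.147145 + 0.09·(-2.954579) = -2.413057
p(2.17) ≈ -2.4131

-2.4131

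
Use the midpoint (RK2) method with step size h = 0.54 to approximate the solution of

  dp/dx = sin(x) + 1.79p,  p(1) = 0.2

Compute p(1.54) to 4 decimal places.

Midpoint: k1 = f(x_n, p_n); k2 = f(x_n + h/2, p_n + (h/2)·k1); p_{n+1} = p_n + h·k2.
x=1.000000, p=0.200000:
  k1 = f(1.000000, 0.200000) = 1.199471
  k2 = f(1.270000, 0.523857) = 1.892805
  p ← 0.200000 + 0.54·1.892805 = 1.222115
p(1.54) ≈ 1.2221

1.2221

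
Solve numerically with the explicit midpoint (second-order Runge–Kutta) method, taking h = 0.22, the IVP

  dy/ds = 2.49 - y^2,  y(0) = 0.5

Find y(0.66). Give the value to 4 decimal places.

Midpoint: k1 = f(s_n, y_n); k2 = f(s_n + h/2, y_n + (h/2)·k1); y_{n+1} = y_n + h·k2.
s=0.000000, y=0.500000:
  k1 = f(0.000000, 0.500000) = 2.240000
  k2 = f(0.110000, 0.746400) = 1.932887
  y ← 0.500000 + 0.22·1.932887 = 0.925235
s=0.220000, y=0.925235:
  k1 = f(0.220000, 0.925235) = 1.633940
  k2 = f(0.330000, 1.104969) = 1.269045
  y ← 0.925235 + 0.22·1.269045 = 1.204425
s=0.440000, y=1.204425:
  k1 = f(0.440000, 1.204425) = 1.039361
  k2 = f(0.550000, 1.318755) = 0.750886
  y ← 1.204425 + 0.22·0.750886 = 1.369620
y(0.66) ≈ 1.3696

1.3696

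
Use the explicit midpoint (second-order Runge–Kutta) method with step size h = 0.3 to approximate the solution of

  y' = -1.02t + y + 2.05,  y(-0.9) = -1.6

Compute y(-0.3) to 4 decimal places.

Midpoint: k1 = f(t_n, y_n); k2 = f(t_n + h/2, y_n + (h/2)·k1); y_{n+1} = y_n + h·k2.
t=-0.900000, y=-1.600000:
  k1 = f(-0.900000, -1.600000) = 1.368000
  k2 = f(-0.750000, -1.394800) = 1.420200
  y ← -1.600000 + 0.3·1.420200 = -1.173940
t=-0.600000, y=-1.173940:
  k1 = f(-0.600000, -1.173940) = 1.488060
  k2 = f(-0.450000, -0.950731) = 1.558269
  y ← -1.173940 + 0.3·1.558269 = -0.706459
y(-0.3) ≈ -0.7065

-0.7065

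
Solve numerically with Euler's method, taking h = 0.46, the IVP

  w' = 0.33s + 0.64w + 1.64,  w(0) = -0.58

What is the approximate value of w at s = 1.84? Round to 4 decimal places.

3.5100

Euler: w_{n+1} = w_n + h·f(s_n, w_n).
s=0.000000, w=-0.580000: f=1.268800 → w ← -0.580000 + 0.46·1.268800 = 0.003648
s=0.460000, w=0.003648: f=1.794135 → w ← 0.003648 + 0.46·1.794135 = 0.828950
s=0.920000, w=0.828950: f=2.474128 → w ← 0.828950 + 0.46·2.474128 = 1.967049
s=1.380000, w=1.967049: f=3.354311 → w ← 1.967049 + 0.46·3.354311 = 3.510032
w(1.84) ≈ 3.5100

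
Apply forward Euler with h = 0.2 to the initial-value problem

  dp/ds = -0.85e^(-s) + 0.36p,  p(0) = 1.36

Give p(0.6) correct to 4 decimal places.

Euler: p_{n+1} = p_n + h·f(s_n, p_n).
s=0.000000, p=1.360000: f=-0.360400 → p ← 1.360000 + 0.2·(-0.360400) = 1.287920
s=0.200000, p=1.287920: f=-0.232270 → p ← 1.287920 + 0.2·(-0.232270) = 1.241466
s=0.400000, p=1.241466: f=-0.122844 → p ← 1.241466 + 0.2·(-0.122844) = 1.216897
p(0.6) ≈ 1.2169

1.2169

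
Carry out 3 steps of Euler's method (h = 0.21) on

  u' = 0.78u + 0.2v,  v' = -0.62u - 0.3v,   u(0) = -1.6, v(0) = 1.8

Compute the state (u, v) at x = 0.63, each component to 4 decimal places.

-2.2427, 2.1420

Euler on (u,v): u_{n+1} = u_n + h·u', v_{n+1} = v_n + h·v'.
0.000000: (-1.600000, 1.800000); f=(-0.888000, 0.452000) → (-1.786480, 1.894920)
0.210000: (-1.786480, 1.894920); f=(-1.014470, 0.539142) → (-1.999519, 2.008140)
0.420000: (-1.999519, 2.008140); f=(-1.157997, 0.637260) → (-2.242698, 2.141964)
(u(0.63), v(0.63)) ≈ (-2.2427, 2.1420)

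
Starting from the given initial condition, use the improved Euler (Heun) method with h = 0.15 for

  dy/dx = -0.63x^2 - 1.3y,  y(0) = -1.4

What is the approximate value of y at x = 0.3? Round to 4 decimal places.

-0.9566

Heun: k1 = f(x_n, y_n); k2 = f(x_n + h, y_n + h·k1); y_{n+1} = y_n + (h/2)·(k1 + k2).
x=0.000000, y=-1.400000:
  k1 = f(0.000000, -1.400000) = 1.820000
  k2 = f(0.150000, -1.127000) = 1.450925
  y ← -1.400000 + (0.15/2)·(1.820000 + 1.450925) = -1.154681
x=0.150000, y=-1.154681:
  k1 = f(0.150000, -1.154681) = 1.486910
  k2 = f(0.300000, -0.931644) = 1.154437
  y ← -1.154681 + (0.15/2)·(1.486910 + 1.154437) = -0.956580
y(0.3) ≈ -0.9566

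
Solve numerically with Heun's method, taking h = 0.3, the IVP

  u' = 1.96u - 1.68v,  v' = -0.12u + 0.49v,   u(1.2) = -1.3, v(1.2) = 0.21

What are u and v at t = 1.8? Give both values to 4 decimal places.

-4.5417, 0.4810

Heun on (u,v): k1 = f(t_n, state_n); k2 = f(t_n + h, state_n + h·k1); state_{n+1} = state_n + (h/2)·(k1 + k2).
1.200000: (-1.300000, 0.210000)
  k1 = (-2.900800, 0.258900)
  predictor → (-2.170240, 0.287670)
  k2 = (-4.736956, 0.401387)
  → (-2.445663, 0.309043)
1.500000: (-2.445663, 0.309043)
  k1 = (-5.312693, 0.444911)
  predictor → (-4.039471, 0.442516)
  k2 = (-8.660791, 0.701570)
  → (-4.541686, 0.481015)
(u(1.8), v(1.8)) ≈ (-4.5417, 0.4810)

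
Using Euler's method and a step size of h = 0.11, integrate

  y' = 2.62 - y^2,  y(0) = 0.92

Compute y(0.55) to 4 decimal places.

Euler: y_{n+1} = y_n + h·f(s_n, y_n).
s=0.000000, y=0.920000: f=1.773600 → y ← 0.920000 + 0.11·1.773600 = 1.115096
s=0.110000, y=1.115096: f=1.376561 → y ← 1.115096 + 0.11·1.376561 = 1.266518
s=0.220000, y=1.266518: f=1.015933 → y ← 1.266518 + 0.11·1.015933 = 1.378270
s=0.330000, y=1.378270: f=0.720371 → y ← 1.378270 + 0.11·0.720371 = 1.457511
s=0.440000, y=1.457511: f=0.495661 → y ← 1.457511 + 0.11·0.495661 = 1.512034
y(0.55) ≈ 1.5120

1.5120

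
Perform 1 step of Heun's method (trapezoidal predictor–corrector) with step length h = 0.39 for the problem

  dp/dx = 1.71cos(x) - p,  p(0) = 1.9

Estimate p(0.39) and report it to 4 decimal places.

Heun: k1 = f(x_n, p_n); k2 = f(x_n + h, p_n + h·k1); p_{n+1} = p_n + (h/2)·(k1 + k2).
x=0.000000, p=1.900000:
  k1 = f(0.000000, 1.900000) = -0.190000
  k2 = f(0.390000, 1.825900) = -0.244306
  p ← 1.900000 + (0.39/2)·(-0.190000 + (-0.244306)) = 1.815310
p(0.39) ≈ 1.8153

1.8153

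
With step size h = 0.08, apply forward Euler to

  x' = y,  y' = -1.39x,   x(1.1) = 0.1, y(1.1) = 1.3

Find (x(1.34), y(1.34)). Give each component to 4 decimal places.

Euler on (x,y): x_{n+1} = x_n + h·x', y_{n+1} = y_n + h·y'.
1.100000: (0.100000, 1.300000); f=(1.300000, -0.139000) → (0.204000, 1.288880)
1.180000: (0.204000, 1.288880); f=(1.288880, -0.283560) → (0.307110, 1.266195)
1.260000: (0.307110, 1.266195); f=(1.266195, -0.426883) → (0.408406, 1.232045)
(x(1.34), y(1.34)) ≈ (0.4084, 1.2320)

0.4084, 1.2320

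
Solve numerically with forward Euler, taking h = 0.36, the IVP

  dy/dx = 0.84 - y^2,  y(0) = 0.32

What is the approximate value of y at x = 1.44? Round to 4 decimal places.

Euler: y_{n+1} = y_n + h·f(x_n, y_n).
x=0.000000, y=0.320000: f=0.737600 → y ← 0.320000 + 0.36·0.737600 = 0.585536
x=0.360000, y=0.585536: f=0.497148 → y ← 0.585536 + 0.36·0.497148 = 0.764509
x=0.720000, y=0.764509: f=0.255526 → y ← 0.764509 + 0.36·0.255526 = 0.856498
x=1.080000, y=0.856498: f=0.106410 → y ← 0.856498 + 0.36·0.106410 = 0.894806
y(1.44) ≈ 0.8948

0.8948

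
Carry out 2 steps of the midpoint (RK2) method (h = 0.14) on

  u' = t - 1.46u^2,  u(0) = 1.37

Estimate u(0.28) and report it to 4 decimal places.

0.9279

Midpoint: k1 = f(t_n, u_n); k2 = f(t_n + h/2, u_n + (h/2)·k1); u_{n+1} = u_n + h·k2.
t=0.000000, u=1.370000:
  k1 = f(0.000000, 1.370000) = -2.740274
  k2 = f(0.070000, 1.178181) = -1.956641
  u ← 1.370000 + 0.14·(-1.956641) = 1.096070
t=0.140000, u=1.096070:
  k1 = f(0.140000, 1.096070) = -1.614000
  k2 = f(0.210000, 0.983090) = -1.201041
  u ← 1.096070 + 0.14·(-1.201041) = 0.927925
u(0.28) ≈ 0.9279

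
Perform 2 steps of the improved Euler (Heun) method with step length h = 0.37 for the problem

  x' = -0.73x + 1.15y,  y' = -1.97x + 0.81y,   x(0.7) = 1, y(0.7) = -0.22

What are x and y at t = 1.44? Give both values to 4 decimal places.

-0.1168, -1.5731

Heun on (x,y): k1 = f(t_n, state_n); k2 = f(t_n + h, state_n + h·k1); state_{n+1} = state_n + (h/2)·(k1 + k2).
0.700000: (1.000000, -0.220000)
  k1 = (-0.983000, -2.148200)
  predictor → (0.636290, -1.014834)
  k2 = (-1.631551, -2.075507)
  → (0.516308, -1.001386)
1.070000: (0.516308, -1.001386)
  k1 = (-1.528499, -1.828249)
  predictor → (-0.049236, -1.677838)
  k2 = (-1.893571, -1.262053)
  → (-0.116775, -1.573092)
(x(1.44), y(1.44)) ≈ (-0.1168, -1.5731)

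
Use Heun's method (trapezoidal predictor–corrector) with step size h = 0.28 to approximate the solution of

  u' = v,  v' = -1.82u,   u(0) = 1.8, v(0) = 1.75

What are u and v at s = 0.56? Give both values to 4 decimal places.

Heun on (u,v): k1 = f(s_n, state_n); k2 = f(s_n + h, state_n + h·k1); state_{n+1} = state_n + (h/2)·(k1 + k2).
0.000000: (1.800000, 1.750000)
  k1 = (1.750000, -3.276000)
  predictor → (2.290000, 0.832720)
  k2 = (0.832720, -4.167800)
  → (2.161581, 0.707868)
0.280000: (2.161581, 0.707868)
  k1 = (0.707868, -3.934077)
  predictor → (2.359784, -0.393674)
  k2 = (-0.393674, -4.294807)
  → (2.205568, -0.444176)
(u(0.56), v(0.56)) ≈ (2.2056, -0.4442)

2.2056, -0.4442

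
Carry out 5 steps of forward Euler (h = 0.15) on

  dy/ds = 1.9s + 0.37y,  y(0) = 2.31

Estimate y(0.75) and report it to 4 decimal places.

Euler: y_{n+1} = y_n + h·f(s_n, y_n).
s=0.000000, y=2.310000: f=0.854700 → y ← 2.310000 + 0.15·0.854700 = 2.438205
s=0.150000, y=2.438205: f=1.187136 → y ← 2.438205 + 0.15·1.187136 = 2.616275
s=0.300000, y=2.616275: f=1.538022 → y ← 2.616275 + 0.15·1.538022 = 2.846979
s=0.450000, y=2.846979: f=1.908382 → y ← 2.846979 + 0.15·1.908382 = 3.133236
s=0.600000, y=3.133236: f=2.299297 → y ← 3.133236 + 0.15·2.299297 = 3.478131
y(0.75) ≈ 3.4781

3.4781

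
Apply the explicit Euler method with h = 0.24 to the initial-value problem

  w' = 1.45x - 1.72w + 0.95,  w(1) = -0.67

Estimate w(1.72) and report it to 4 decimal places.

Euler: w_{n+1} = w_n + h·f(x_n, w_n).
x=1.000000, w=-0.670000: f=3.552400 → w ← -0.670000 + 0.24·3.552400 = 0.182576
x=1.240000, w=0.182576: f=2.433969 → w ← 0.182576 + 0.24·2.433969 = 0.766729
x=1.480000, w=0.766729: f=1.777227 → w ← 0.766729 + 0.24·1.777227 = 1.193263
w(1.72) ≈ 1.1933

1.1933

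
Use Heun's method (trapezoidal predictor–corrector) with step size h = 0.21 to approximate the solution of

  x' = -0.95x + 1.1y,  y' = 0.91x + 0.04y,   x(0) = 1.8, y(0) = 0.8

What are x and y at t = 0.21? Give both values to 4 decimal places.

1.6836, 1.1355

Heun on (x,y): k1 = f(t_n, state_n); k2 = f(t_n + h, state_n + h·k1); state_{n+1} = state_n + (h/2)·(k1 + k2).
0.000000: (1.800000, 0.800000)
  k1 = (-0.830000, 1.670000)
  predictor → (1.625700, 1.150700)
  k2 = (-0.278645, 1.525415)
  → (1.683592, 1.135519)
(x(0.21), y(0.21)) ≈ (1.6836, 1.1355)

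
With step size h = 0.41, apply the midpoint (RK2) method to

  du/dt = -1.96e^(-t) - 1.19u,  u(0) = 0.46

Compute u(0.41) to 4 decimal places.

-0.1683

Midpoint: k1 = f(t_n, u_n); k2 = f(t_n + h/2, u_n + (h/2)·k1); u_{n+1} = u_n + h·k2.
t=0.000000, u=0.460000:
  k1 = f(0.000000, 0.460000) = -2.507400
  k2 = f(0.205000, -0.054017) = -1.532429
  u ← 0.460000 + 0.41·(-1.532429) = -0.168296
u(0.41) ≈ -0.1683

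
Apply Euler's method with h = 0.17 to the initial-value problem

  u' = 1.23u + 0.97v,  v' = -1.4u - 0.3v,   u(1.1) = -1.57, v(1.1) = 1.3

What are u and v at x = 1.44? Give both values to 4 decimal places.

-1.7710, 1.9262

Euler on (u,v): u_{n+1} = u_n + h·u', v_{n+1} = v_n + h·v'.
1.100000: (-1.570000, 1.300000); f=(-0.670100, 1.808000) → (-1.683917, 1.607360)
1.270000: (-1.683917, 1.607360); f=(-0.512079, 1.875276) → (-1.770970, 1.926157)
(u(1.44), v(1.44)) ≈ (-1.7710, 1.9262)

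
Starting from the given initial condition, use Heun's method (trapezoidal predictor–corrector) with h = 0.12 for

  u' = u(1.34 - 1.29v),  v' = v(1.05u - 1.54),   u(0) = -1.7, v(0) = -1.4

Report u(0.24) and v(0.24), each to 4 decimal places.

Heun on (u,v): k1 = f(x_n, state_n); k2 = f(x_n + h, state_n + h·k1); state_{n+1} = state_n + (h/2)·(k1 + k2).
0.000000: (-1.700000, -1.400000)
  k1 = (-5.348200, 4.655000)
  predictor → (-2.341784, -0.841400)
  k2 = (-5.679777, 3.364652)
  → (-2.361679, -0.918821)
0.120000: (-2.361679, -0.918821)
  k1 = (-5.963897, 3.693442)
  predictor → (-3.077346, -0.475608)
  k2 = (-6.011701, 2.269227)
  → (-3.080215, -0.561061)
(u(0.24), v(0.24)) ≈ (-3.0802, -0.5611)

-3.0802, -0.5611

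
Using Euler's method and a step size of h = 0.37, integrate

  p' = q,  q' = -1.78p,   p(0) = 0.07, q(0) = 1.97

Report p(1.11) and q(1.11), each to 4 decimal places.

2.0279, 0.4028

Euler on (p,q): p_{n+1} = p_n + h·p', q_{n+1} = q_n + h·q'.
0.000000: (0.070000, 1.970000); f=(1.970000, -0.124600) → (0.798900, 1.923898)
0.370000: (0.798900, 1.923898); f=(1.923898, -1.422042) → (1.510742, 1.397742)
0.740000: (1.510742, 1.397742); f=(1.397742, -2.689121) → (2.027907, 0.402768)
(p(1.11), q(1.11)) ≈ (2.0279, 0.4028)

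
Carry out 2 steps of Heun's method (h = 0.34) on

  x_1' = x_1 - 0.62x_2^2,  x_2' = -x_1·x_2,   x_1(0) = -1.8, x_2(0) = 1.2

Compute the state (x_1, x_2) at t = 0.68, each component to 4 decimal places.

Heun on (x_1,x_2): k1 = f(t_n, state_n); k2 = f(t_n + h, state_n + h·k1); state_{n+1} = state_n + (h/2)·(k1 + k2).
0.000000: (-1.800000, 1.200000)
  k1 = (-2.692800, 2.160000)
  predictor → (-2.715552, 1.934400)
  k2 = (-5.035532, 5.252964)
  → (-3.113816, 2.460204)
0.340000: (-3.113816, 2.460204)
  k1 = (-6.866430, 7.660623)
  predictor → (-5.448403, 5.064816)
  k2 = (-21.352865, 27.595156)
  → (-7.911097, 8.453686)
(x_1(0.68), x_2(0.68)) ≈ (-7.9111, 8.4537)

-7.9111, 8.4537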